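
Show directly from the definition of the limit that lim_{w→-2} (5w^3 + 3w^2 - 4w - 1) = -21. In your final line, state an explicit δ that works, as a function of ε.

δ = min(1, ε/76)

Fix ε > 0. We want δ > 0 such that 0 < |w + 2| < δ implies |(5w^3 + 3w^2 - 4w - 1) + 21| < ε.
(5w^3 + 3w^2 - 4w - 1) + 21 = 5w^3 + 3w^2 - 4w + 20 = (w + 2)(5w^2 - 7w + 10).
So |(5w^3 + 3w^2 - 4w - 1) + 21| = |w + 2|·|5w^2 - 7w + 10|.
Assume first that |w + 2| < 1, so |w| < 3. Then |5w^2 - 7w + 10| ≤ 5·3^2 + 7·3 + 10 = 76.
Hence |(5w^3 + 3w^2 - 4w - 1) + 21| ≤ 76|w + 2| < ε provided |w + 2| < ε/76.
Choosing δ = min(1, ε/76) ensures both conditions, hence |(5w^3 + 3w^2 - 4w - 1) + 21| < ε.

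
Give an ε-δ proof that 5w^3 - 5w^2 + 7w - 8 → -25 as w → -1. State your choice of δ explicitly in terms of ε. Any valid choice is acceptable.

δ = min(1, ε/57)

Let ε > 0. We want δ > 0 such that 0 < |w + 1| < δ implies |(5w^3 - 5w^2 + 7w - 8) + 25| < ε.
(5w^3 - 5w^2 + 7w - 8) + 25 = 5w^3 - 5w^2 + 7w + 17 = (w + 1)(5w^2 - 10w + 17).
So |(5w^3 - 5w^2 + 7w - 8) + 25| = |w + 1|·|5w^2 - 10w + 17|.
Require δ ≤ 1. Then |w + 1| < 1 gives |w| < 2, and by the triangle inequality |5w^2 - 10w + 17| ≤ 5·2^2 + 10·2 + 17 = 57.
Hence |(5w^3 - 5w^2 + 7w - 8) + 25| ≤ 57|w + 1| < ε provided |w + 1| < ε/57.
Choosing δ = min(1, ε/57) ensures both conditions, hence |(5w^3 - 5w^2 + 7w - 8) + 25| < ε.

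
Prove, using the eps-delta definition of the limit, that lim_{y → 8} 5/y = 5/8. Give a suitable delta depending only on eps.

Let eps > 0. We seek delta > 0 such that 0 < |y − 8| < delta implies |5/y − (5/8)| < eps.
|5/y − (5/8)| = 5·|8 − y|/(8·|y|) = 5|y − 8|/(8|y|).
Restrict delta ≤ 4. Then |y − 8| < 4 gives |y| > 4, so 8|y| > 32.
Then |5/y − (5/8)| < 5|y − 8|/32, which is < eps when |y − 8| < (32/5)eps.
Take delta = min(4, (32/5)eps). Then 0 < |y − 8| < delta gives both |y − 8| < 4 and |y − 8| < (32/5)eps, so |5/y − (5/8)| < eps.

delta = min(4, (32/5)eps)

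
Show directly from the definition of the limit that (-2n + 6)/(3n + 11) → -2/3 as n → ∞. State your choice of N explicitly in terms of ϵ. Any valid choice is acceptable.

N = (40/9)/ϵ

Fix ϵ > 0. For n ≥ 1, |(-2n + 6)/(3n + 11) + 2/3| = |40|/(3(3n + 11)) = 40/(3(3n + 11)).
Since 3n + 11 ≥ 3n for n ≥ 1, this is ≤ 40/(3·3n) = (40/9)/n.
So |(-2n + 6)/(3n + 11) + 2/3| < ϵ whenever n > (40/9)/ϵ.
Take N = (40/9)/ϵ. If n > N then |(-2n + 6)/(3n + 11) + 2/3| ≤ (40/9)/n < ϵ.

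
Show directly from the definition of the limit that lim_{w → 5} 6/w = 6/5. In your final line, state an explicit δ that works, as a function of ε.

Let ε > 0 be given. We seek δ > 0 such that 0 < |w − 5| < δ implies |6/w − (6/5)| < ε.
|6/w − (6/5)| = 6·|5 − w|/(5·|w|) = 6|w − 5|/(5|w|).
Require δ ≤ 5/2 so that |w| > 5 − 5/2 = 5/2, hence 5|w| > 25/2.
Then |6/w − (6/5)| < 6|w − 5|/(25/2), which is < ε when |w − 5| < (25/12)ε.
Take δ = min(5/2, (25/12)ε). Then 0 < |w − 5| < δ gives both |w − 5| < 5/2 and |w − 5| < (25/12)ε, so |6/w − (6/5)| < ε.

δ = min(5/2, (25/12)ε)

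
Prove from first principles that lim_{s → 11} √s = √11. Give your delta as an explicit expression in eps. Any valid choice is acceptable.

delta = min(11, √11·eps)

Suppose eps > 0. We want delta > 0 such that 0 < |s − 11| < delta implies |√s − √11| < eps.
Multiplying by the conjugate, |√s − √11| = |s − 11|/(√s + √11).
Restrict delta ≤ 11 so that |s − 11| < 11 forces s > 0, and then √s + √11 > √11.
Hence |√s − √11| < |s − 11|/√11, which is < eps once |s − 11| < √11·eps.
Take delta = min(11, √11·eps). If 0 < |s − 11| < delta then s > 0 and |√s − √11| < |s − 11|/√11 < eps.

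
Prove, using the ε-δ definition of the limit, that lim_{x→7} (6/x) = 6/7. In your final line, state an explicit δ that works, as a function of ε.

Fix ε > 0. We seek δ > 0 such that 0 < |x − 7| < δ implies |6/x − (6/7)| < ε.
|6/x − (6/7)| = 6·|7 − x|/(7·|x|) = 6|x − 7|/(7|x|).
Restrict δ ≤ 7/2. Then |x − 7| < 7/2 gives |x| > 7/2, so 7|x| > 49/2.
Then |6/x − (6/7)| < 6|x − 7|/(49/2), which is < ε when |x − 7| < (49/12)ε.
Take δ = min(7/2, (49/12)ε). Then 0 < |x − 7| < δ gives both |x − 7| < 7/2 and |x − 7| < (49/12)ε, so |6/x − (6/7)| < ε.

δ = min(7/2, (49/12)ε)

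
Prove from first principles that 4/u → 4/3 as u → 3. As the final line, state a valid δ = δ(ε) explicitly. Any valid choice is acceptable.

δ = min(3/2, (9/8)ε)

Fix ε > 0. We seek δ > 0 such that 0 < |u − 3| < δ implies |4/u − (4/3)| < ε.
|4/u − (4/3)| = 4·|3 − u|/(3·|u|) = 4|u − 3|/(3|u|).
Restrict δ ≤ 3/2. Then |u − 3| < 3/2 gives |u| > 3/2, so 3|u| > 9/2.
Then |4/u − (4/3)| < 4|u − 3|/(9/2), which is < ε when |u − 3| < (9/8)ε.
Take δ = min(3/2, (9/8)ε). Then 0 < |u − 3| < δ gives both |u − 3| < 3/2 and |u − 3| < (9/8)ε, so |4/u − (4/3)| < ε.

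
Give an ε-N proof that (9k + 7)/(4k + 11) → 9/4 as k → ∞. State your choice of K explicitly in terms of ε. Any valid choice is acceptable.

Let ε > 0. For k ≥ 1, |(9k + 7)/(4k + 11) − (9/4)| = |-71|/(4(4k + 11)) = 71/(4(4k + 11)).
Since 4k + 11 ≥ 4k for k ≥ 1, this is ≤ 71/(4·4k) = (71/16)/k.
So |(9k + 7)/(4k + 11) − (9/4)| < ε whenever k > (71/16)/ε.
Take K = (71/16)/ε. If k > K then |(9k + 7)/(4k + 11) − (9/4)| ≤ (71/16)/k < ε.

K = (71/16)/ε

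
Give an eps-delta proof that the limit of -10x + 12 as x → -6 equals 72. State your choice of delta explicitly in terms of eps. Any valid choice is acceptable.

delta = eps/10

Suppose eps > 0. We need delta > 0 so that 0 < |x + 6| < delta implies |(-10x + 12) − 72| < eps.
Since (-10x + 12) − 72 = -10(x + 6), we have |(-10x + 12) − 72| = 10|x + 6|.
Thus it suffices that |x + 6| < eps/10.
Take delta = eps/10. If 0 < |x + 6| < delta then |(-10x + 12) − 72| = 10|x + 6| < 10·(eps/10) = eps.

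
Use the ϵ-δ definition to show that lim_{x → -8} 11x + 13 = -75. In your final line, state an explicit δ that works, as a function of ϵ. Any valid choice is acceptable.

δ = ϵ/11

Let ϵ > 0 be given. We need δ > 0 so that 0 < |x + 8| < δ implies |(11x + 13) + 75| < ϵ.
Since (11x + 13) + 75 = 11(x + 8), we have |(11x + 13) + 75| = 11|x + 8|.
So 11|x + 8| < ϵ exactly when |x + 8| < ϵ/11.
Choosing δ = ϵ/11 gives |(11x + 13) + 75| = 11|x + 8| < ϵ whenever |x + 8| < δ.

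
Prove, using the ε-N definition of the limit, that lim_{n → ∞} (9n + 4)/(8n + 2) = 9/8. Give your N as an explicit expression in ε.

Let ε > 0 be given. For n ≥ 1, |(9n + 4)/(8n + 2) − (9/8)| = |14|/(8(8n + 2)) = 14/(8(8n + 2)).
Since 8n + 2 ≥ 8n for n ≥ 1, this is ≤ 14/(8·8n) = (7/32)/n.
So |(9n + 4)/(8n + 2) − (9/8)| < ε whenever n > (7/32)/ε.
Take N = (7/32)/ε. If n > N then |(9n + 4)/(8n + 2) − (9/8)| ≤ (7/32)/n < ε.

N = (7/32)/ε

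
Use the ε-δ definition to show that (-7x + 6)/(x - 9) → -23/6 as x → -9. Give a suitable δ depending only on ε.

δ = min(9, (54/19)ε)

Suppose ε > 0. We want δ > 0 with 0 < |x + 9| < δ ⇒ |(-7x + 6)/(x - 9) + 23/6| < ε.
Combining over a common denominator, (-7x + 6)/(x - 9) + 23/6 = [(-7x + 6)·(-18) − 69·(x - 9)] / [(-18)·(x - 9)] = 57(x + 9) / ((-18)(x - 9)).
So |(-7x + 6)/(x - 9) + 23/6| = 57|x + 9| / (18·|x − 9|).
Require δ ≤ 9, so |x − 9| ≥ |-18| − |x + 9| > 18 − 9 = 9.
Hence |(-7x + 6)/(x - 9) + 23/6| < 57|x + 9|/(18·9) = (19/54)|x + 9|, which is < ε once |x + 9| < (54/19)ε.
Take δ = min(9, (54/19)ε). Then 0 < |x + 9| < δ forces both bounds, so |(-7x + 6)/(x - 9) + 23/6| < ε.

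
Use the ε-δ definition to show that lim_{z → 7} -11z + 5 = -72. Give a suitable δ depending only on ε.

Suppose ε > 0. We need δ > 0 so that 0 < |z − 7| < δ implies |(-11z + 5) + 72| < ε.
Since (-11z + 5) + 72 = -11(z − 7), we have |(-11z + 5) + 72| = 11|z − 7|.
So 11|z − 7| < ε exactly when |z − 7| < ε/11.
Take δ = ε/11. If 0 < |z − 7| < δ then |(-11z + 5) + 72| = 11|z − 7| < 11·(ε/11) = ε.

δ = ε/11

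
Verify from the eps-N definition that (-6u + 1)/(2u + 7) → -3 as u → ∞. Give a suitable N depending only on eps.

N = 11/eps

Let eps > 0. We seek N > 0 such that u > N implies |(-6u + 1)/(2u + 7) + 3| < eps.
(-6u + 1)/(2u + 7) + 3 = (2(-6u + 1) − (-6)(2u + 7)) / (2(2u + 7)) = 44/(2(2u + 7)).
For u > 0 we have 2u + 7 > 2u, so |(-6u + 1)/(2u + 7) + 3| = 44/(2(2u + 7)) < 44/(2·2u) = 11/u.
Thus |(-6u + 1)/(2u + 7) + 3| < eps whenever u > 11/eps.
Take N = 11/eps. If u > N then |(-6u + 1)/(2u + 7) + 3| < 11/u < eps.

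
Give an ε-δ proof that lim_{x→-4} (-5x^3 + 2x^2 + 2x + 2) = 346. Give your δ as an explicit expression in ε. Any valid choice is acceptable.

Let ε > 0 be given. We want δ > 0 such that 0 < |x + 4| < δ implies |(-5x^3 + 2x^2 + 2x + 2) − 346| < ε.
(-5x^3 + 2x^2 + 2x + 2) − 346 = -5x^3 + 2x^2 + 2x - 344 = (x + 4)(-5x^2 + 22x - 86).
So |(-5x^3 + 2x^2 + 2x + 2) − 346| = |x + 4|·|-5x^2 + 22x - 86|.
Assume first that |x + 4| < 1, so |x| < 5. Then |-5x^2 + 22x - 86| ≤ 5·5^2 + 22·5 + 86 = 321.
Hence |(-5x^3 + 2x^2 + 2x + 2) − 346| ≤ 321|x + 4| < ε provided |x + 4| < ε/321.
Take δ = min(1, ε/321). Then 0 < |x + 4| < δ gives both |x + 4| < 1 and |x + 4| < ε/321, so |(-5x^3 + 2x^2 + 2x + 2) − 346| < ε.

δ = min(1, ε/321)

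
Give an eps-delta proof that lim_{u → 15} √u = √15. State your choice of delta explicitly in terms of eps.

delta = min(15, √15·eps)

Fix eps > 0. We want delta > 0 such that 0 < |u − 15| < delta implies |√u − √15| < eps.
Rationalise: √u − √15 = (u − 15)/(√u + √15), so |√u − √15| = |u − 15|/(√u + √15).
Restrict delta ≤ 15 so that |u − 15| < 15 forces u > 0, and then √u + √15 > √15.
Hence |√u − √15| < |u − 15|/√15, which is < eps once |u − 15| < √15·eps.
Take delta = min(15, √15·eps). If 0 < |u − 15| < delta then u > 0 and |√u − √15| < |u − 15|/√15 < eps.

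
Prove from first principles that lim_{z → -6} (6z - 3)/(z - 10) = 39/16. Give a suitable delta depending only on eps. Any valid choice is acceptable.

Let eps > 0 be given. We want delta > 0 with 0 < |z + 6| < delta ⇒ |(6z - 3)/(z - 10) − (39/16)| < eps.
Combining over a common denominator, (6z - 3)/(z - 10) − (39/16) = [(6z - 3)·(-16) − (-39)·(z - 10)] / [(-16)·(z - 10)] = -57(z + 6) / ((-16)(z - 10)).
So |(6z - 3)/(z - 10) − (39/16)| = 57|z + 6| / (16·|z − 10|).
Require delta ≤ 8, so |z − 10| ≥ |-16| − |z + 6| > 16 − 8 = 8.
Hence |(6z - 3)/(z - 10) − (39/16)| < 57|z + 6|/(16·8) = (57/128)|z + 6|, which is < eps once |z + 6| < (128/57)eps.
Take delta = min(8, (128/57)eps). Then 0 < |z + 6| < delta forces both bounds, so |(6z - 3)/(z - 10) − (39/16)| < eps.

delta = min(8, (128/57)eps)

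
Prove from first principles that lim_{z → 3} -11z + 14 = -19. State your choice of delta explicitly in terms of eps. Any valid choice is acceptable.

delta = eps/11

Let eps > 0 be given. We need delta > 0 so that 0 < |z − 3| < delta implies |(-11z + 14) + 19| < eps.
Since (-11z + 14) + 19 = -11(z − 3), we have |(-11z + 14) + 19| = 11|z − 3|.
Thus it suffices that |z − 3| < eps/11.
Choosing delta = eps/11 gives |(-11z + 14) + 19| = 11|z − 3| < eps whenever |z − 3| < delta.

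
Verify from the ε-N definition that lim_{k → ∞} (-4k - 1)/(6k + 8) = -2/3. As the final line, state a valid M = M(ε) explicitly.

M = (13/18)/ε

Let ε > 0. For k ≥ 1, |(-4k - 1)/(6k + 8) + 2/3| = |26|/(6(6k + 8)) = 26/(6(6k + 8)).
Since 6k + 8 ≥ 6k for k ≥ 1, this is ≤ 26/(6·6k) = (13/18)/k.
So |(-4k - 1)/(6k + 8) + 2/3| < ε whenever k > (13/18)/ε.
Take M = (13/18)/ε. If k > M then |(-4k - 1)/(6k + 8) + 2/3| ≤ (13/18)/k < ε.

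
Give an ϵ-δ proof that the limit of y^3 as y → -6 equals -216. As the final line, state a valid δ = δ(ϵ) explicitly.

δ = min(1, ϵ/127)

Fix ϵ > 0. We seek δ > 0 with 0 < |y + 6| < δ ⇒ |y^3 + 216| < ϵ.
Factor: y^3 + 216 = (y + 6)(y^2 - 6y + 36), so |y^3 + 216| = |y + 6|·|y^2 - 6y + 36|.
Restrict δ ≤ 1. Then |y + 6| < 1 gives |y| < 7, so by the triangle inequality |y^2 - 6y + 36| ≤ 7^2 + 6·7 + 36 = 127.
Hence |y^3 + 216| ≤ 127|y + 6|, which is < ϵ once |y + 6| < ϵ/127.
Take δ = min(1, ϵ/127). If 0 < |y + 6| < δ then both bounds hold and |y^3 + 216| ≤ 127|y + 6| < 127·(ϵ/127) = ϵ.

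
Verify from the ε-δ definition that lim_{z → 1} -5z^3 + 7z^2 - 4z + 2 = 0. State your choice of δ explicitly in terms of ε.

δ = min(2, ε/53)

Let ε > 0 be given. We want δ > 0 such that 0 < |z − 1| < δ implies |(-5z^3 + 7z^2 - 4z + 2)| < ε.
(-5z^3 + 7z^2 - 4z + 2) = -5z^3 + 7z^2 - 4z + 2 = (z − 1)(-5z^2 + 2z - 2).
So |(-5z^3 + 7z^2 - 4z + 2)| = |z − 1|·|-5z^2 + 2z - 2|.
Require δ ≤ 2. Then |z − 1| < 2 gives |z| < 3, and by the triangle inequality |-5z^2 + 2z - 2| ≤ 5·3^2 + 2·3 + 2 = 53.
Hence |(-5z^3 + 7z^2 - 4z + 2)| ≤ 53|z − 1| < ε provided |z − 1| < ε/53.
Take δ = min(2, ε/53). Then 0 < |z − 1| < δ gives both |z − 1| < 2 and |z − 1| < ε/53, so |(-5z^3 + 7z^2 - 4z + 2)| < ε.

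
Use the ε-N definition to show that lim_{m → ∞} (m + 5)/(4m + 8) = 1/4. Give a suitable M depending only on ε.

M = (3/4)/ε

Let ε > 0. For m ≥ 1, |(m + 5)/(4m + 8) − (1/4)| = |12|/(4(4m + 8)) = 12/(4(4m + 8)).
Since 4m + 8 ≥ 4m for m ≥ 1, this is ≤ 12/(4·4m) = (3/4)/m.
So |(m + 5)/(4m + 8) − (1/4)| < ε whenever m > (3/4)/ε.
Take M = (3/4)/ε. If m > M then |(m + 5)/(4m + 8) − (1/4)| ≤ (3/4)/m < ε.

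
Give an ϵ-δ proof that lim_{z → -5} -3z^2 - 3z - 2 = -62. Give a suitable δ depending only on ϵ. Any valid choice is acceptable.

δ = min(2, ϵ/33)

Let ϵ > 0. We want δ > 0 such that 0 < |z + 5| < δ implies |(-3z^2 - 3z - 2) + 62| < ϵ.
(-3z^2 - 3z - 2) + 62 = -3z^2 - 3z + 60 = (z + 5)(-3z + 12).
So |(-3z^2 - 3z - 2) + 62| = |z + 5|·|-3z + 12|.
Require δ ≤ 2. Then |z + 5| < 2 gives |z| < 7, and by the triangle inequality |-3z + 12| ≤ 3·7 + 12 = 33.
Hence |(-3z^2 - 3z - 2) + 62| ≤ 33|z + 5| < ϵ provided |z + 5| < ϵ/33.
Take δ = min(2, ϵ/33). Then 0 < |z + 5| < δ gives both |z + 5| < 2 and |z + 5| < ϵ/33, so |(-3z^2 - 3z - 2) + 62| < ϵ.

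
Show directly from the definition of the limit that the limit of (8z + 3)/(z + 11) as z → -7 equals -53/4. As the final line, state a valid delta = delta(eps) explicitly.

Let eps > 0 be given. We want delta > 0 with 0 < |z + 7| < delta ⇒ |(8z + 3)/(z + 11) + 53/4| < eps.
Combining over a common denominator, (8z + 3)/(z + 11) + 53/4 = [(8z + 3)·4 − (-53)·(z + 11)] / [4·(z + 11)] = 85(z + 7) / (4(z + 11)).
So |(8z + 3)/(z + 11) + 53/4| = 85|z + 7| / (4·|z + 11|).
Require delta ≤ 2, so |z + 11| ≥ |4| − |z + 7| > 4 − 2 = 2.
Hence |(8z + 3)/(z + 11) + 53/4| < 85|z + 7|/(4·2) = (85/8)|z + 7|, which is < eps once |z + 7| < (8/85)eps.
Take delta = min(2, (8/85)eps). Then 0 < |z + 7| < delta forces both bounds, so |(8z + 3)/(z + 11) + 53/4| < eps.

delta = min(2, (8/85)eps)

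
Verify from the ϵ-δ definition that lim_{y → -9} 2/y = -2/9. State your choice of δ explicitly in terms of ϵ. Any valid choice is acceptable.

δ = min(9/2, (81/4)ϵ)

Let ϵ > 0. We seek δ > 0 such that 0 < |y + 9| < δ implies |2/y + 2/9| < ϵ.
|2/y + 2/9| = 2·|-9 − y|/(9·|y|) = 2|y + 9|/(9|y|).
Restrict δ ≤ 9/2. Then |y + 9| < 9/2 gives |y| > 9/2, so 9|y| > 81/2.
Then |2/y + 2/9| < 2|y + 9|/(81/2), which is < ϵ when |y + 9| < (81/4)ϵ.
Take δ = min(9/2, (81/4)ϵ). Then 0 < |y + 9| < δ gives both |y + 9| < 9/2 and |y + 9| < (81/4)ϵ, so |2/y + 2/9| < ϵ.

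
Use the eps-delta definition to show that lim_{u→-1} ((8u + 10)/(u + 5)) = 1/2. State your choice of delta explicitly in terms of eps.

Suppose eps > 0. We want delta > 0 with 0 < |u + 1| < delta ⇒ |(8u + 10)/(u + 5) − (1/2)| < eps.
Combining over a common denominator, (8u + 10)/(u + 5) − (1/2) = [(8u + 10)·4 − 2·(u + 5)] / [4·(u + 5)] = 30(u + 1) / (4(u + 5)).
So |(8u + 10)/(u + 5) − (1/2)| = 30|u + 1| / (4·|u + 5|).
Restrict delta ≤ 2. Then |u + 1| < 2 gives |u + 5| = |(u + 1) + 4| ≥ 4 − 2 = 2.
Hence |(8u + 10)/(u + 5) − (1/2)| < 30|u + 1|/(4·2) = (15/4)|u + 1|, which is < eps once |u + 1| < (4/15)eps.
Take delta = min(2, (4/15)eps). Then 0 < |u + 1| < delta forces both bounds, so |(8u + 10)/(u + 5) − (1/2)| < eps.

delta = min(2, (4/15)eps)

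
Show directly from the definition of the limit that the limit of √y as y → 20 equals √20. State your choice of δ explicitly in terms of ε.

Let ε > 0 be given. We want δ > 0 such that 0 < |y − 20| < δ implies |√y − √20| < ε.
Rationalise: √y − √20 = (y − 20)/(√y + √20), so |√y − √20| = |y − 20|/(√y + √20).
Restrict δ ≤ 20 so that |y − 20| < 20 forces y > 0, and then √y + √20 > √20.
Hence |√y − √20| < |y − 20|/√20, which is < ε once |y − 20| < √20·ε.
Take δ = min(20, √20·ε). If 0 < |y − 20| < δ then y > 0 and |√y − √20| < |y − 20|/√20 < ε.

δ = min(20, √20·ε)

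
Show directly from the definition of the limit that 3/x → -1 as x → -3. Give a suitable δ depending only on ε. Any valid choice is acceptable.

δ = min(3/2, (3/2)ε)

Let ε > 0 be given. We seek δ > 0 such that 0 < |x + 3| < δ implies |3/x + 1| < ε.
|3/x + 1| = 3·|-3 − x|/(3·|x|) = 3|x + 3|/(3|x|).
Restrict δ ≤ 3/2. Then |x + 3| < 3/2 gives |x| > 3/2, so 3|x| > 9/2.
Then |3/x + 1| < 3|x + 3|/(9/2), which is < ε when |x + 3| < (3/2)ε.
Take δ = min(3/2, (3/2)ε). Then 0 < |x + 3| < δ gives both |x + 3| < 3/2 and |x + 3| < (3/2)ε, so |3/x + 1| < ε.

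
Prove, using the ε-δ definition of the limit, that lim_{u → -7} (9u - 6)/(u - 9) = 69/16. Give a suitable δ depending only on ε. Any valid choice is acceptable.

Let ε > 0 be given. We want δ > 0 with 0 < |u + 7| < δ ⇒ |(9u - 6)/(u - 9) − (69/16)| < ε.
Combining over a common denominator, (9u - 6)/(u - 9) − (69/16) = [(9u - 6)·(-16) − (-69)·(u - 9)] / [(-16)·(u - 9)] = -75(u + 7) / ((-16)(u - 9)).
So |(9u - 6)/(u - 9) − (69/16)| = 75|u + 7| / (16·|u − 9|).
Require δ ≤ 8, so |u − 9| ≥ |-16| − |u + 7| > 16 − 8 = 8.
Hence |(9u - 6)/(u - 9) − (69/16)| < 75|u + 7|/(16·8) = (75/128)|u + 7|, which is < ε once |u + 7| < (128/75)ε.
Take δ = min(8, (128/75)ε). Then 0 < |u + 7| < δ forces both bounds, so |(9u - 6)/(u - 9) − (69/16)| < ε.

δ = min(8, (128/75)ε)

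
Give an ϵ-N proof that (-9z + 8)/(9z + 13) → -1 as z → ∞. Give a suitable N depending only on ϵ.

N = (7/3)/ϵ

Fix ϵ > 0. We seek N > 0 such that z > N implies |(-9z + 8)/(9z + 13) + 1| < ϵ.
(-9z + 8)/(9z + 13) + 1 = (9(-9z + 8) − (-9)(9z + 13)) / (9(9z + 13)) = 189/(9(9z + 13)).
For z > 0 we have 9z + 13 > 9z, so |(-9z + 8)/(9z + 13) + 1| = 189/(9(9z + 13)) < 189/(9·9z) = (7/3)/z.
Thus |(-9z + 8)/(9z + 13) + 1| < ϵ whenever z > (7/3)/ϵ.
Take N = (7/3)/ϵ. If z > N then |(-9z + 8)/(9z + 13) + 1| < (7/3)/z < ϵ.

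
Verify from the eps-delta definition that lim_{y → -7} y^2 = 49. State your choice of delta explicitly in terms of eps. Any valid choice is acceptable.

Let eps > 0. We seek delta > 0 with 0 < |y + 7| < delta ⇒ |y^2 − 49| < eps.
Factor: y^2 − 49 = (y + 7)(y - 7), so |y^2 − 49| = |y + 7|·|y - 7|.
Impose delta ≤ 1 so that |y| < 8; then |y - 7| ≤ 15.
Hence |y^2 − 49| ≤ 15|y + 7|, which is < eps once |y + 7| < eps/15.
Take delta = min(1, eps/15). If 0 < |y + 7| < delta then both bounds hold and |y^2 − 49| ≤ 15|y + 7| < 15·(eps/15) = eps.

delta = min(1, eps/15)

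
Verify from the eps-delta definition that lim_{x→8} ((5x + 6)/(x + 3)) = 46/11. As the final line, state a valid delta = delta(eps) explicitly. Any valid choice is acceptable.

delta = min(11/2, (121/18)eps)

Let eps > 0 be given. We want delta > 0 with 0 < |x − 8| < delta ⇒ |(5x + 6)/(x + 3) − (46/11)| < eps.
Combining over a common denominator, (5x + 6)/(x + 3) − (46/11) = [(5x + 6)·11 − 46·(x + 3)] / [11·(x + 3)] = 9(x − 8) / (11(x + 3)).
So |(5x + 6)/(x + 3) − (46/11)| = 9|x − 8| / (11·|x + 3|).
Restrict delta ≤ 11/2. Then |x − 8| < 11/2 gives |x + 3| = |(x − 8) + 11| ≥ 11 − 11/2 = 11/2.
Hence |(5x + 6)/(x + 3) − (46/11)| < 9|x − 8|/(11·(11/2)) = (18/121)|x − 8|, which is < eps once |x − 8| < (121/18)eps.
Take delta = min(11/2, (121/18)eps). Then 0 < |x − 8| < delta forces both bounds, so |(5x + 6)/(x + 3) − (46/11)| < eps.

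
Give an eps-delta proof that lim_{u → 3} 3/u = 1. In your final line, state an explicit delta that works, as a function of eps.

delta = min(3/2, (3/2)eps)

Let eps > 0. We seek delta > 0 such that 0 < |u − 3| < delta implies |3/u − 1| < eps.
|3/u − 1| = 3·|3 − u|/(3·|u|) = 3|u − 3|/(3|u|).
Restrict delta ≤ 3/2. Then |u − 3| < 3/2 gives |u| > 3/2, so 3|u| > 9/2.
Then |3/u − 1| < 3|u − 3|/(9/2), which is < eps when |u − 3| < (3/2)eps.
Take delta = min(3/2, (3/2)eps). Then 0 < |u − 3| < delta gives both |u − 3| < 3/2 and |u − 3| < (3/2)eps, so |3/u − 1| < eps.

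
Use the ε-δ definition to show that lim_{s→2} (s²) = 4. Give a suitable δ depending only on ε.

Suppose ε > 0. We seek δ > 0 with 0 < |s − 2| < δ ⇒ |s² − 4| < ε.
Factor: s² − 4 = (s − 2)(s + 2), so |s² − 4| = |s − 2|·|s + 2|.
Restrict δ ≤ 2. Then |s − 2| < 2 gives |s| < 4, so by the triangle inequality |s + 2| ≤ 4 + 2 = 6.
Hence |s² − 4| ≤ 6|s − 2|, which is < ε once |s − 2| < ε/6.
Take δ = min(2, ε/6). If 0 < |s − 2| < δ then both bounds hold and |s² − 4| ≤ 6|s − 2| < 6·(ε/6) = ε.

δ = min(2, ε/6)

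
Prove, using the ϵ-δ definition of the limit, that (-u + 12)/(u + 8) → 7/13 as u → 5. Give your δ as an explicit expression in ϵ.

Let ϵ > 0 be given. We want δ > 0 with 0 < |u − 5| < δ ⇒ |(-u + 12)/(u + 8) − (7/13)| < ϵ.
Combining over a common denominator, (-u + 12)/(u + 8) − (7/13) = [(-u + 12)·13 − 7·(u + 8)] / [13·(u + 8)] = -20(u − 5) / (13(u + 8)).
So |(-u + 12)/(u + 8) − (7/13)| = 20|u − 5| / (13·|u + 8|).
Require δ ≤ 13/2, so |u + 8| ≥ |13| − |u − 5| > 13 − 13/2 = 13/2.
Hence |(-u + 12)/(u + 8) − (7/13)| < 20|u − 5|/(13·(13/2)) = (40/169)|u − 5|, which is < ϵ once |u − 5| < (169/40)ϵ.
Take δ = min(13/2, (169/40)ϵ). Then 0 < |u − 5| < δ forces both bounds, so |(-u + 12)/(u + 8) − (7/13)| < ϵ.

δ = min(13/2, (169/40)ϵ)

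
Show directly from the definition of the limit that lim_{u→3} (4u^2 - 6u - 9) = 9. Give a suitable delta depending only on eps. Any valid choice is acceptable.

Let eps > 0. We want delta > 0 such that 0 < |u − 3| < delta implies |(4u^2 - 6u - 9) − 9| < eps.
(4u^2 - 6u - 9) − 9 = 4u^2 - 6u - 18 = (u − 3)(4u + 6).
So |(4u^2 - 6u - 9) − 9| = |u − 3|·|4u + 6|.
Assume first that |u − 3| < 2, so |u| < 5. Then |4u + 6| ≤ 4·5 + 6 = 26.
Hence |(4u^2 - 6u - 9) − 9| ≤ 26|u − 3| < eps provided |u − 3| < eps/26.
Choosing delta = min(2, eps/26) ensures both conditions, hence |(4u^2 - 6u - 9) − 9| < eps.

delta = min(2, eps/26)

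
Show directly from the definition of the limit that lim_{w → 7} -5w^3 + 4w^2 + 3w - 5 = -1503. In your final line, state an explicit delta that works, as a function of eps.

Let eps > 0. We want delta > 0 such that 0 < |w − 7| < delta implies |(-5w^3 + 4w^2 + 3w - 5) + 1503| < eps.
(-5w^3 + 4w^2 + 3w - 5) + 1503 = -5w^3 + 4w^2 + 3w + 1498 = (w − 7)(-5w^2 - 31w - 214).
So |(-5w^3 + 4w^2 + 3w - 5) + 1503| = |w − 7|·|-5w^2 - 31w - 214|.
Assume first that |w − 7| < 1, so |w| < 8. Then |-5w^2 - 31w - 214| ≤ 5·8^2 + 31·8 + 214 = 782.
Hence |(-5w^3 + 4w^2 + 3w - 5) + 1503| ≤ 782|w − 7| < eps provided |w − 7| < eps/782.
Take delta = min(1, eps/782). Then 0 < |w − 7| < delta gives both |w − 7| < 1 and |w − 7| < eps/782, so |(-5w^3 + 4w^2 + 3w - 5) + 1503| < eps.

delta = min(1, eps/782)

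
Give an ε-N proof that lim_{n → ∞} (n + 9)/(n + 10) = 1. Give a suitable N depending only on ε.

Let ε > 0. For n ≥ 1, |(n + 9)/(n + 10) − 1| = |-1|/((n + 10)) = 1/((n + 10)).
Since n + 10 ≥ n for n ≥ 1, this is ≤ 1/(n) = 1/n.
So |(n + 9)/(n + 10) − 1| < ε whenever n > 1/ε.
Take N = 1/ε. If n > N then |(n + 9)/(n + 10) − 1| ≤ 1/n < ε.

N = 1/ε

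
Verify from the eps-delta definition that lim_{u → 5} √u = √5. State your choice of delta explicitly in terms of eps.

Let eps > 0. We want delta > 0 such that 0 < |u − 5| < delta implies |√u − √5| < eps.
Multiplying by the conjugate, |√u − √5| = |u − 5|/(√u + √5).
Restrict delta ≤ 5 so that |u − 5| < 5 forces u > 0, and then √u + √5 > √5.
Hence |√u − √5| < |u − 5|/√5, which is < eps once |u − 5| < √5·eps.
Take delta = min(5, √5·eps). If 0 < |u − 5| < delta then u > 0 and |√u − √5| < |u − 5|/√5 < eps.

delta = min(5, √5·eps)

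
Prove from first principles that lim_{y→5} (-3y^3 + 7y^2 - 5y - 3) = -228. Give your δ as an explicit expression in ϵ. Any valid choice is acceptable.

Suppose ϵ > 0. We want δ > 0 such that 0 < |y − 5| < δ implies |(-3y^3 + 7y^2 - 5y - 3) + 228| < ϵ.
(-3y^3 + 7y^2 - 5y - 3) + 228 = -3y^3 + 7y^2 - 5y + 225 = (y − 5)(-3y^2 - 8y - 45).
So |(-3y^3 + 7y^2 - 5y - 3) + 228| = |y − 5|·|-3y^2 - 8y - 45|.
Require δ ≤ 1. Then |y − 5| < 1 gives |y| < 6, and by the triangle inequality |-3y^2 - 8y - 45| ≤ 3·6^2 + 8·6 + 45 = 201.
Hence |(-3y^3 + 7y^2 - 5y - 3) + 228| ≤ 201|y − 5| < ϵ provided |y − 5| < ϵ/201.
Choosing δ = min(1, ϵ/201) ensures both conditions, hence |(-3y^3 + 7y^2 - 5y - 3) + 228| < ϵ.

δ = min(1, ϵ/201)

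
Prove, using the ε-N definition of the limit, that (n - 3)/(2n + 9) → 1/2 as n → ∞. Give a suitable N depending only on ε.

Fix ε > 0. For n ≥ 1, |(n - 3)/(2n + 9) − (1/2)| = |-15|/(2(2n + 9)) = 15/(2(2n + 9)).
Since 2n + 9 ≥ 2n for n ≥ 1, this is ≤ 15/(2·2n) = (15/4)/n.
So |(n - 3)/(2n + 9) − (1/2)| < ε whenever n > (15/4)/ε.
Take N = (15/4)/ε. If n > N then |(n - 3)/(2n + 9) − (1/2)| ≤ (15/4)/n < ε.

N = (15/4)/ε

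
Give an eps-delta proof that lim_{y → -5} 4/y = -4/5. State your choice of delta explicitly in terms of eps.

delta = min(5/2, (25/8)eps)

Suppose eps > 0. We seek delta > 0 such that 0 < |y + 5| < delta implies |4/y + 4/5| < eps.
|4/y + 4/5| = 4·|-5 − y|/(5·|y|) = 4|y + 5|/(5|y|).
Restrict delta ≤ 5/2. Then |y + 5| < 5/2 gives |y| > 5/2, so 5|y| > 25/2.
Then |4/y + 4/5| < 4|y + 5|/(25/2), which is < eps when |y + 5| < (25/8)eps.
Take delta = min(5/2, (25/8)eps). Then 0 < |y + 5| < delta gives both |y + 5| < 5/2 and |y + 5| < (25/8)eps, so |4/y + 4/5| < eps.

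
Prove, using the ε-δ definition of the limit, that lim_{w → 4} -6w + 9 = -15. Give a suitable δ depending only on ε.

δ = ε/6

Suppose ε > 0. We need δ > 0 so that 0 < |w − 4| < δ implies |(-6w + 9) + 15| < ε.
Since (-6w + 9) + 15 = -6(w − 4), we have |(-6w + 9) + 15| = 6|w − 4|.
Thus it suffices that |w − 4| < ε/6.
Take δ = ε/6. If 0 < |w − 4| < δ then |(-6w + 9) + 15| = 6|w − 4| < 6·(ε/6) = ε.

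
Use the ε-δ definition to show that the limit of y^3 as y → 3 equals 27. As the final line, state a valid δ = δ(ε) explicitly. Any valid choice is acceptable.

δ = min(1, ε/37)

Let ε > 0 be given. We seek δ > 0 with 0 < |y − 3| < δ ⇒ |y^3 − 27| < ε.
Factor: y^3 − 27 = (y − 3)(y^2 + 3y + 9), so |y^3 − 27| = |y − 3|·|y^2 + 3y + 9|.
Restrict δ ≤ 1. Then |y − 3| < 1 gives |y| < 4, so by the triangle inequality |y^2 + 3y + 9| ≤ 4^2 + 3·4 + 9 = 37.
Hence |y^3 − 27| ≤ 37|y − 3|, which is < ε once |y − 3| < ε/37.
Take δ = min(1, ε/37). If 0 < |y − 3| < δ then both bounds hold and |y^3 − 27| ≤ 37|y − 3| < 37·(ε/37) = ε.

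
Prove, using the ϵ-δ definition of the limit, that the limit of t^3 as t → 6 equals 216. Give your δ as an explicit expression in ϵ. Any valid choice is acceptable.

Let ϵ > 0 be given. We seek δ > 0 with 0 < |t − 6| < δ ⇒ |t^3 − 216| < ϵ.
Factor: t^3 − 216 = (t − 6)(t^2 + 6t + 36), so |t^3 − 216| = |t − 6|·|t^2 + 6t + 36|.
Impose δ ≤ 1 so that |t| < 7; then |t^2 + 6t + 36| ≤ 127.
Hence |t^3 − 216| ≤ 127|t − 6|, which is < ϵ once |t − 6| < ϵ/127.
Take δ = min(1, ϵ/127). If 0 < |t − 6| < δ then both bounds hold and |t^3 − 216| ≤ 127|t − 6| < 127·(ϵ/127) = ϵ.

δ = min(1, ϵ/127)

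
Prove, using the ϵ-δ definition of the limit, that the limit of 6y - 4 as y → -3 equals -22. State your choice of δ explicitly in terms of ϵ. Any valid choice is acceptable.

δ = ϵ/6

Suppose ϵ > 0. We need δ > 0 so that 0 < |y + 3| < δ implies |(6y - 4) + 22| < ϵ.
|(6y - 4) + 22| = |6y + 18| = 6|y + 3|.
So 6|y + 3| < ϵ exactly when |y + 3| < ϵ/6.
Take δ = ϵ/6. If 0 < |y + 3| < δ then |(6y - 4) + 22| = 6|y + 3| < 6·(ϵ/6) = ϵ.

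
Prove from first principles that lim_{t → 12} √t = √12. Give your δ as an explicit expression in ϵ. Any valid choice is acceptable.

δ = min(12, √12·ϵ)

Let ϵ > 0 be given. We want δ > 0 such that 0 < |t − 12| < δ implies |√t − √12| < ϵ.
Rationalise: √t − √12 = (t − 12)/(√t + √12), so |√t − √12| = |t − 12|/(√t + √12).
Restrict δ ≤ 12 so that |t − 12| < 12 forces t > 0, and then √t + √12 > √12.
Hence |√t − √12| < |t − 12|/√12, which is < ϵ once |t − 12| < √12·ϵ.
Take δ = min(12, √12·ϵ). If 0 < |t − 12| < δ then t > 0 and |√t − √12| < |t − 12|/√12 < ϵ.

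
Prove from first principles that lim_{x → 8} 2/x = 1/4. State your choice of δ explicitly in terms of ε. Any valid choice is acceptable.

Let ε > 0 be given. We seek δ > 0 such that 0 < |x − 8| < δ implies |2/x − (1/4)| < ε.
|2/x − (1/4)| = 2·|8 − x|/(8·|x|) = 2|x − 8|/(8|x|).
Require δ ≤ 4 so that |x| > 8 − 4 = 4, hence 8|x| > 32.
Then |2/x − (1/4)| < 2|x − 8|/32, which is < ε when |x − 8| < 16ε.
Take δ = min(4, 16ε). Then 0 < |x − 8| < δ gives both |x − 8| < 4 and |x − 8| < 16ε, so |2/x − (1/4)| < ε.

δ = min(4, 16ε)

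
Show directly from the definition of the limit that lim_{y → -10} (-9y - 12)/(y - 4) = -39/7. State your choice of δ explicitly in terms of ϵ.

Suppose ϵ > 0. We want δ > 0 with 0 < |y + 10| < δ ⇒ |(-9y - 12)/(y - 4) + 39/7| < ϵ.
Combining over a common denominator, (-9y - 12)/(y - 4) + 39/7 = [(-9y - 12)·(-14) − 78·(y - 4)] / [(-14)·(y - 4)] = 48(y + 10) / ((-14)(y - 4)).
So |(-9y - 12)/(y - 4) + 39/7| = 48|y + 10| / (14·|y − 4|).
Restrict δ ≤ 7. Then |y + 10| < 7 gives |y − 4| = |(y + 10) + (-14)| ≥ 14 − 7 = 7.
Hence |(-9y - 12)/(y - 4) + 39/7| < 48|y + 10|/(14·7) = (24/49)|y + 10|, which is < ϵ once |y + 10| < (49/24)ϵ.
Take δ = min(7, (49/24)ϵ). Then 0 < |y + 10| < δ forces both bounds, so |(-9y - 12)/(y - 4) + 39/7| < ϵ.

δ = min(7, (49/24)ϵ)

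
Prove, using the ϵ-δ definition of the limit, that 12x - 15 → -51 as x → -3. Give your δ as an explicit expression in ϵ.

Let ϵ > 0 be given. We need δ > 0 so that 0 < |x + 3| < δ implies |(12x - 15) + 51| < ϵ.
Since (12x - 15) + 51 = 12(x + 3), we have |(12x - 15) + 51| = 12|x + 3|.
So 12|x + 3| < ϵ exactly when |x + 3| < ϵ/12.
Choosing δ = ϵ/12 gives |(12x - 15) + 51| = 12|x + 3| < ϵ whenever |x + 3| < δ.

δ = ϵ/12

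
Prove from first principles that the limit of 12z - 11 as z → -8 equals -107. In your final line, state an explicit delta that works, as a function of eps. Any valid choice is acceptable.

delta = eps/12

Suppose eps > 0. We need delta > 0 so that 0 < |z + 8| < delta implies |(12z - 11) + 107| < eps.
Since (12z - 11) + 107 = 12(z + 8), we have |(12z - 11) + 107| = 12|z + 8|.
So 12|z + 8| < eps exactly when |z + 8| < eps/12.
Take delta = eps/12. If 0 < |z + 8| < delta then |(12z - 11) + 107| = 12|z + 8| < 12·(eps/12) = eps.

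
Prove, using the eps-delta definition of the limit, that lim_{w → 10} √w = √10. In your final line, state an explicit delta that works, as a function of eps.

delta = min(10, √10·eps)

Fix eps > 0. We want delta > 0 such that 0 < |w − 10| < delta implies |√w − √10| < eps.
Rationalise: √w − √10 = (w − 10)/(√w + √10), so |√w − √10| = |w − 10|/(√w + √10).
Restrict delta ≤ 10 so that |w − 10| < 10 forces w > 0, and then √w + √10 > √10.
Hence |√w − √10| < |w − 10|/√10, which is < eps once |w − 10| < √10·eps.
Take delta = min(10, √10·eps). If 0 < |w − 10| < delta then w > 0 and |√w − √10| < |w − 10|/√10 < eps.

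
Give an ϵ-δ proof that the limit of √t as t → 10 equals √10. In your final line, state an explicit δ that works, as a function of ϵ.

δ = min(10, √10·ϵ)

Suppose ϵ > 0. We want δ > 0 such that 0 < |t − 10| < δ implies |√t − √10| < ϵ.
Rationalise: √t − √10 = (t − 10)/(√t + √10), so |√t − √10| = |t − 10|/(√t + √10).
Restrict δ ≤ 10 so that |t − 10| < 10 forces t > 0, and then √t + √10 > √10.
Hence |√t − √10| < |t − 10|/√10, which is < ϵ once |t − 10| < √10·ϵ.
Take δ = min(10, √10·ϵ). If 0 < |t − 10| < δ then t > 0 and |√t − √10| < |t − 10|/√10 < ϵ.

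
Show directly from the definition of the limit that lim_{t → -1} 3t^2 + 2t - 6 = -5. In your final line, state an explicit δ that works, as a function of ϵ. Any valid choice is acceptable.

Let ϵ > 0. We want δ > 0 such that 0 < |t + 1| < δ implies |(3t^2 + 2t - 6) + 5| < ϵ.
(3t^2 + 2t - 6) + 5 = 3t^2 + 2t - 1 = (t + 1)(3t - 1).
So |(3t^2 + 2t - 6) + 5| = |t + 1|·|3t - 1|.
Require δ ≤ 1. Then |t + 1| < 1 gives |t| < 2, and by the triangle inequality |3t - 1| ≤ 3·2 + 1 = 7.
Hence |(3t^2 + 2t - 6) + 5| ≤ 7|t + 1| < ϵ provided |t + 1| < ϵ/7.
Take δ = min(1, ϵ/7). Then 0 < |t + 1| < δ gives both |t + 1| < 1 and |t + 1| < ϵ/7, so |(3t^2 + 2t - 6) + 5| < ϵ.

δ = min(1, ϵ/7)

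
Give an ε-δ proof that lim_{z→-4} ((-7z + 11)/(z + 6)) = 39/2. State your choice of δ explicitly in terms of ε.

δ = min(1, (2/53)ε)

Let ε > 0 be given. We want δ > 0 with 0 < |z + 4| < δ ⇒ |(-7z + 11)/(z + 6) − (39/2)| < ε.
Combining over a common denominator, (-7z + 11)/(z + 6) − (39/2) = [(-7z + 11)·2 − 39·(z + 6)] / [2·(z + 6)] = -53(z + 4) / (2(z + 6)).
So |(-7z + 11)/(z + 6) − (39/2)| = 53|z + 4| / (2·|z + 6|).
Restrict δ ≤ 1. Then |z + 4| < 1 gives |z + 6| = |(z + 4) + 2| ≥ 2 − 1 = 1.
Hence |(-7z + 11)/(z + 6) − (39/2)| < 53|z + 4|/(2·1) = (53/2)|z + 4|, which is < ε once |z + 4| < (2/53)ε.
Take δ = min(1, (2/53)ε). Then 0 < |z + 4| < δ forces both bounds, so |(-7z + 11)/(z + 6) − (39/2)| < ε.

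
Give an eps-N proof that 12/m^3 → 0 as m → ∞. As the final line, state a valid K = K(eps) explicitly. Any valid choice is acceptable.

K = (12/eps)^{1/3}

Suppose eps > 0. For m ≥ 1, |12/m^3 − 0| = 12/m^3.
12/m^3 < eps ⇔ m^3 > 12/eps ⇔ m > (12/eps)^{1/3}.
Take K = (12/eps)^{1/3}. Then m > K implies 12/m^3 < eps.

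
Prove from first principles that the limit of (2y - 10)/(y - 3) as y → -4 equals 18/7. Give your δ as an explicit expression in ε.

δ = min(7/2, (49/8)ε)

Suppose ε > 0. We want δ > 0 with 0 < |y + 4| < δ ⇒ |(2y - 10)/(y - 3) − (18/7)| < ε.
Combining over a common denominator, (2y - 10)/(y - 3) − (18/7) = [(2y - 10)·(-7) − (-18)·(y - 3)] / [(-7)·(y - 3)] = 4(y + 4) / ((-7)(y - 3)).
So |(2y - 10)/(y - 3) − (18/7)| = 4|y + 4| / (7·|y − 3|).
Restrict δ ≤ 7/2. Then |y + 4| < 7/2 gives |y − 3| = |(y + 4) + (-7)| ≥ 7 − 7/2 = 7/2.
Hence |(2y - 10)/(y - 3) − (18/7)| < 4|y + 4|/(7·(7/2)) = (8/49)|y + 4|, which is < ε once |y + 4| < (49/8)ε.
Take δ = min(7/2, (49/8)ε). Then 0 < |y + 4| < δ forces both bounds, so |(2y - 10)/(y - 3) − (18/7)| < ε.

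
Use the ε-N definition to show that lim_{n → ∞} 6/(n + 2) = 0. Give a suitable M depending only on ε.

Let ε > 0 be given. For n ≥ 1, |6/(n + 2) − 0| = 6/(n + 2) ≤ 6/n.
We need 6/n < ε, i.e. n > 6/ε.
Take M = 6/ε. If n > M then |6/(n + 2)| ≤ 6/n < ε.

M = 6/ε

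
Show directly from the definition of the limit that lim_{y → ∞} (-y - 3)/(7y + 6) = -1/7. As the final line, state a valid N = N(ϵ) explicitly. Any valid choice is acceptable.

N = (15/49)/ϵ

Let ϵ > 0 be given. We seek N > 0 such that y > N implies |(-y - 3)/(7y + 6) + 1/7| < ϵ.
(-y - 3)/(7y + 6) + 1/7 = (7(-y - 3) − (-1)(7y + 6)) / (7(7y + 6)) = -15/(7(7y + 6)).
For y > 0 we have 7y + 6 > 7y, so |(-y - 3)/(7y + 6) + 1/7| = 15/(7(7y + 6)) < 15/(7·7y) = (15/49)/y.
Thus |(-y - 3)/(7y + 6) + 1/7| < ϵ whenever y > (15/49)/ϵ.
Take N = (15/49)/ϵ. If y > N then |(-y - 3)/(7y + 6) + 1/7| < (15/49)/y < ϵ.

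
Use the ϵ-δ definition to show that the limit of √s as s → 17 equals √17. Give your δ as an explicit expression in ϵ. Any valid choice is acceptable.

δ = min(17, √17·ϵ)

Let ϵ > 0. We want δ > 0 such that 0 < |s − 17| < δ implies |√s − √17| < ϵ.
Rationalise: √s − √17 = (s − 17)/(√s + √17), so |√s − √17| = |s − 17|/(√s + √17).
Restrict δ ≤ 17 so that |s − 17| < 17 forces s > 0, and then √s + √17 > √17.
Hence |√s − √17| < |s − 17|/√17, which is < ϵ once |s − 17| < √17·ϵ.
Take δ = min(17, √17·ϵ). If 0 < |s − 17| < δ then s > 0 and |√s − √17| < |s − 17|/√17 < ϵ.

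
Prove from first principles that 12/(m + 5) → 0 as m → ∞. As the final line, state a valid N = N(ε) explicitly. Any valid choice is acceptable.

N = 12/ε

Fix ε > 0. For m ≥ 1, |12/(m + 5) − 0| = 12/(m + 5) ≤ 12/m.
We need 12/m < ε, i.e. m > 12/ε.
Take N = 12/ε. If m > N then |12/(m + 5)| ≤ 12/m < ε.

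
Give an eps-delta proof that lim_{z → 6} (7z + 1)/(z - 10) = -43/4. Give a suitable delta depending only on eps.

Suppose eps > 0. We want delta > 0 with 0 < |z − 6| < delta ⇒ |(7z + 1)/(z - 10) + 43/4| < eps.
Combining over a common denominator, (7z + 1)/(z - 10) + 43/4 = [(7z + 1)·(-4) − 43·(z - 10)] / [(-4)·(z - 10)] = -71(z − 6) / ((-4)(z - 10)).
So |(7z + 1)/(z - 10) + 43/4| = 71|z − 6| / (4·|z − 10|).
Require delta ≤ 2, so |z − 10| ≥ |-4| − |z − 6| > 4 − 2 = 2.
Hence |(7z + 1)/(z - 10) + 43/4| < 71|z − 6|/(4·2) = (71/8)|z − 6|, which is < eps once |z − 6| < (8/71)eps.
Take delta = min(2, (8/71)eps). Then 0 < |z − 6| < delta forces both bounds, so |(7z + 1)/(z - 10) + 43/4| < eps.

delta = min(2, (8/71)eps)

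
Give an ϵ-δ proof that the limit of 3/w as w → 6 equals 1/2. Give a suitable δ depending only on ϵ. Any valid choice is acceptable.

δ = min(3, 6ϵ)

Let ϵ > 0 be given. We seek δ > 0 such that 0 < |w − 6| < δ implies |3/w − (1/2)| < ϵ.
|3/w − (1/2)| = 3·|6 − w|/(6·|w|) = 3|w − 6|/(6|w|).
Restrict δ ≤ 3. Then |w − 6| < 3 gives |w| > 3, so 6|w| > 18.
Then |3/w − (1/2)| < 3|w − 6|/18, which is < ϵ when |w − 6| < 6ϵ.
Take δ = min(3, 6ϵ). Then 0 < |w − 6| < δ gives both |w − 6| < 3 and |w − 6| < 6ϵ, so |3/w − (1/2)| < ϵ.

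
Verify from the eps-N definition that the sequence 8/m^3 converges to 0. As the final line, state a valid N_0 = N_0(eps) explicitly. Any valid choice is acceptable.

Fix eps > 0. For m ≥ 1, |8/m^3 − 0| = 8/m^3.
8/m^3 < eps ⇔ m^3 > 8/eps ⇔ m > (8/eps)^{1/3}.
Take N_0 = (8/eps)^{1/3}. Then m > N_0 implies 8/m^3 < eps.

N_0 = (8/eps)^{1/3}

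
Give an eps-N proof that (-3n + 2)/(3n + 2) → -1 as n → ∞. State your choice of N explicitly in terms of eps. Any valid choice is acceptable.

Suppose eps > 0. For n ≥ 1, |(-3n + 2)/(3n + 2) + 1| = |12|/(3(3n + 2)) = 12/(3(3n + 2)).
Since 3n + 2 ≥ 3n for n ≥ 1, this is ≤ 12/(3·3n) = (4/3)/n.
So |(-3n + 2)/(3n + 2) + 1| < eps whenever n > (4/3)/eps.
Take N = (4/3)/eps. If n > N then |(-3n + 2)/(3n + 2) + 1| ≤ (4/3)/n < eps.

N = (4/3)/eps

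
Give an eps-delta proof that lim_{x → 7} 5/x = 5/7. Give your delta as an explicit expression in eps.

delta = min(7/2, (49/10)eps)

Fix eps > 0. We seek delta > 0 such that 0 < |x − 7| < delta implies |5/x − (5/7)| < eps.
|5/x − (5/7)| = 5·|7 − x|/(7·|x|) = 5|x − 7|/(7|x|).
Restrict delta ≤ 7/2. Then |x − 7| < 7/2 gives |x| > 7/2, so 7|x| > 49/2.
Then |5/x − (5/7)| < 5|x − 7|/(49/2), which is < eps when |x − 7| < (49/10)eps.
Take delta = min(7/2, (49/10)eps). Then 0 < |x − 7| < delta gives both |x − 7| < 7/2 and |x − 7| < (49/10)eps, so |5/x − (5/7)| < eps.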